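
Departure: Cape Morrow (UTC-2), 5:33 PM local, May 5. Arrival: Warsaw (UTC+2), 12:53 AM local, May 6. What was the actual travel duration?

3 hours 20 minutes

Departure in UTC: 5:33 PM + 2:00 = 7:33 PM on May 5.
Arrival in UTC: 12:53 AM − 2:00 = 10:53 PM on May 5.
Elapsed = 10:53 PM − 7:33 PM = 3 hours 20 minutes.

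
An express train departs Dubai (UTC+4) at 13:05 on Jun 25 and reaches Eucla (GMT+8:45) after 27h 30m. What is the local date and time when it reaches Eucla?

Convert departure to UTC: 13:05 − 4:00 = 09:05 UTC on Jun 25.
Add 27 hours and 30 minutes travel time → 12:35 UTC (Jun 26).
Eucla is UTC+8:45, so local arrival = 12:35 + 8:45 = 21:20 on Jun 26.

21:20 on Jun 26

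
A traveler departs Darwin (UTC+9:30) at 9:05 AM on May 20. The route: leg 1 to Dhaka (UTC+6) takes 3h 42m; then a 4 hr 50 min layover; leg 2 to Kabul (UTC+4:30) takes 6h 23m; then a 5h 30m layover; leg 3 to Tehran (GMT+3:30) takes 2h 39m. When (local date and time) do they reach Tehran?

2:09 AM on May 21

Convert departure to UTC: 9:05 AM − 9:30 = 11:35 PM UTC on May 19.
Add 3 hours 42 minutes leg 1 → 3:17 AM UTC (May 20).
Add 4 hours 50 minutes layover in Dhaka → 8:07 AM UTC.
Add 6 hours 23 minutes leg 2 → 2:30 PM UTC.
Add 5 hours and 30 minutes layover in Kabul → 8:00 PM UTC.
Add 2 hours and 39 minutes leg 3 → 10:39 PM UTC.
Tehran is UTC+3:30, so local arrival = 10:39 PM + 3:30 = 2:09 AM on May 21.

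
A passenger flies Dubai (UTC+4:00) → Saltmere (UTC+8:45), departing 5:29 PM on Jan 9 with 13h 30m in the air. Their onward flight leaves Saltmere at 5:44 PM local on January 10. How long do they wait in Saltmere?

6 hours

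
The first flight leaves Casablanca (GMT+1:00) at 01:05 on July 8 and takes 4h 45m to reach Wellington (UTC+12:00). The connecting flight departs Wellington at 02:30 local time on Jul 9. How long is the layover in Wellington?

9 hours 40 minutes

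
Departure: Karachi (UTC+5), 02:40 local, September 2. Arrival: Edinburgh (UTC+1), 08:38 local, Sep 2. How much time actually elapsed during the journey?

Departure in UTC: 02:40 − 5:00 = 21:40 on Sep 1.
Arrival in UTC: 08:38 − 1:00 = 07:38 on Sep 2.
Elapsed = 07:38 − 21:40 (+1 day) = 9 hours 58 minutes.

9 hours 58 minutes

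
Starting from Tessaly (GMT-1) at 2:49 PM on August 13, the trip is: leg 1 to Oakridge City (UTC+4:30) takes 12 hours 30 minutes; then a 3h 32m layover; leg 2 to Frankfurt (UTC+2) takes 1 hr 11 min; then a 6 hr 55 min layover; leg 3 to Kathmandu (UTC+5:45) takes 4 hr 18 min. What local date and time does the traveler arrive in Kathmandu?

Convert departure to UTC: 2:49 PM + 1:00 = 3:49 PM UTC on Aug 13.
Add 12 hours 30 minutes leg 1 → 4:19 AM UTC (Aug 14).
Add 3 hours 32 minutes layover in Oakridge City → 7:51 AM UTC.
Add 1 hour and 11 minutes leg 2 → 9:02 AM UTC.
Add 6 hours 55 minutes layover in Frankfurt → 3:57 PM UTC.
Add 4 hours 18 minutes leg 3 → 8:15 PM UTC.
Kathmandu is UTC+5:45, so local arrival = 8:15 PM + 5:45 = 2:00 AM on Aug 15.

2:00 AM on August 15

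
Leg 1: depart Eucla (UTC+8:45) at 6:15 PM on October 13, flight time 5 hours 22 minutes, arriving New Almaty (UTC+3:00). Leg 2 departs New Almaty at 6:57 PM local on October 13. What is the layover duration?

Convert departure to UTC: 6:15 PM − 8:45 = 9:30 AM UTC on Oct 13.
Add 5 hours 22 minutes flight time → 2:52 PM UTC.
New Almaty is UTC+3:00, so local arrival = 2:52 PM + 3:00 = 5:52 PM on Oct 13.
Layover = 6:57 PM − 5:52 PM = 1 hour 5 minutes.

1 hour 5 minutes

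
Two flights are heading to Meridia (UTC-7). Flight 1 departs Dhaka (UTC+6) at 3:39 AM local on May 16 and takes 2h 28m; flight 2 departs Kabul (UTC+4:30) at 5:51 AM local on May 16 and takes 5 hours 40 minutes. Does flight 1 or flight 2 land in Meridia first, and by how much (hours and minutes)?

the first, by 6 hours 54 minutes

Flight 1 in UTC: 3:39 AM − 6:00 = 9:39 PM on May 15.
+2 hours and 28 minutes → arrive 12:07 AM UTC on May 16.
Flight 2 in UTC: 5:51 AM − 4:30 = 1:21 AM on May 16.
+5 hours 40 minutes → arrive 7:01 AM UTC on May 16.
Flight 1 lands earlier by 6 hours 54 minutes.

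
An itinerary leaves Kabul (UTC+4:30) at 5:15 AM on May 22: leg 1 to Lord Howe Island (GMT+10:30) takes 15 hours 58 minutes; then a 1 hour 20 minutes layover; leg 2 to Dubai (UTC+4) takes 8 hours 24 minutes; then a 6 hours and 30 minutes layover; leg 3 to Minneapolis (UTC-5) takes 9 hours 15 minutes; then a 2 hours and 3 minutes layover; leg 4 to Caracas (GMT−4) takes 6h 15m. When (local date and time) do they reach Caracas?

Convert departure to UTC: 5:15 AM − 4:30 = 12:45 AM UTC on May 22.
Add 15 hours 58 minutes leg 1 → 4:43 PM UTC.
Add 1 hour 20 minutes layover in Lord Howe Island → 6:03 PM UTC.
Add 8 hours 24 minutes leg 2 → 2:27 AM UTC (May 23).
Add 6 hours 30 minutes layover in Dubai → 8:57 AM UTC.
Add 9 hours 15 minutes leg 3 → 6:12 PM UTC.
Add 2 hours 3 minutes layover in Minneapolis → 8:15 PM UTC.
Add 6 hours and 15 minutes leg 4 → 2:30 AM UTC (May 24).
Caracas is UTC−4:00, so local arrival = 2:30 AM − 4:00 = 10:30 PM on May 23.

10:30 PM on May 23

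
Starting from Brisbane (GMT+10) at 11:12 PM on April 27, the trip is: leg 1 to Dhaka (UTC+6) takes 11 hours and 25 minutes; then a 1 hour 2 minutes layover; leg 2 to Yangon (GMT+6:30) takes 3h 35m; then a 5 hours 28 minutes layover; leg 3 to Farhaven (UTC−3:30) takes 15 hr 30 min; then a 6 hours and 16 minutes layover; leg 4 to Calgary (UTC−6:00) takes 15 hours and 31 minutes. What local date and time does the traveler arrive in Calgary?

Convert departure to UTC: 11:12 PM − 10:00 = 1:12 PM UTC on Apr 27.
Add 11 hours 25 minutes leg 1 → 12:37 AM UTC (Apr 28).
Add 1 hour 2 minutes layover in Dhaka → 1:39 AM UTC.
Add 3 hours 35 minutes leg 2 → 5:14 AM UTC.
Add 5 hours and 28 minutes layover in Yangon → 10:42 AM UTC.
Add 15 hours and 30 minutes leg 3 → 2:12 AM UTC (Apr 29).
Add 6 hours 16 minutes layover in Farhaven → 8:28 AM UTC.
Add 15 hours 31 minutes leg 4 → 11:59 PM UTC.
Calgary is UTC−6:00, so local arrival = 11:59 PM − 6:00 = 5:59 PM on Apr 29.

5:59 PM on April 29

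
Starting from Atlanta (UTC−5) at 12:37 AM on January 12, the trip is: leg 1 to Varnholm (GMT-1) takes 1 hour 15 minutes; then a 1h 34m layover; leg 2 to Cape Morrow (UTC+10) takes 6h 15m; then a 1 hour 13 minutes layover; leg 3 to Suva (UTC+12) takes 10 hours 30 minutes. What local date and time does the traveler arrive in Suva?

2:24 PM on January 13

Convert departure to UTC: 12:37 AM + 5:00 = 5:37 AM UTC on Jan 12.
Add 1 hour 15 minutes leg 1 → 6:52 AM UTC.
Add 1 hour 34 minutes layover in Varnholm → 8:26 AM UTC.
Add 6 hours 15 minutes leg 2 → 2:41 PM UTC.
Add 1 hour and 13 minutes layover in Cape Morrow → 3:54 PM UTC.
Add 10 hours and 30 minutes leg 3 → 2:24 AM UTC (Jan 13).
Suva is UTC+12:00, so local arrival = 2:24 AM + 12:00 = 2:24 PM on Jan 13.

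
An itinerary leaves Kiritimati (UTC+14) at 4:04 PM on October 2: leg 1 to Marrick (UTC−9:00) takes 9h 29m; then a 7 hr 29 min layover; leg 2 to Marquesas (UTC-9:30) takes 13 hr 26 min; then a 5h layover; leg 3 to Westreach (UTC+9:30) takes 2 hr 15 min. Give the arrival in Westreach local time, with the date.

Convert departure to UTC: 4:04 PM − 14:00 = 2:04 AM UTC on Oct 2.
Add 9 hours and 29 minutes leg 1 → 11:33 AM UTC.
Add 7 hours and 29 minutes layover in Marrick → 7:02 PM UTC.
Add 13 hours and 26 minutes leg 2 → 8:28 AM UTC (Oct 3).
Add 5 hours layover in Marquesas → 1:28 PM UTC.
Add 2 hours and 15 minutes leg 3 → 3:43 PM UTC.
Westreach is UTC+9:30, so local arrival = 3:43 PM + 9:30 = 1:13 AM on Oct 4.

1:13 AM on Oct 4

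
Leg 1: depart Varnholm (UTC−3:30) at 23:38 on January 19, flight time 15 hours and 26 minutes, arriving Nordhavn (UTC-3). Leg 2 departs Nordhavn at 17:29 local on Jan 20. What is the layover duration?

1 hour 55 minutes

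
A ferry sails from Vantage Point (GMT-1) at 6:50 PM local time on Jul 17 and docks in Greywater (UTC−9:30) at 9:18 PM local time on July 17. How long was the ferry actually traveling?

Departure in UTC: 6:50 PM + 1:00 = 7:50 PM on Jul 17.
Arrival in UTC: 9:18 PM + 9:30 = 6:48 AM on Jul 18.
Elapsed = 6:48 AM − 7:50 PM (+1 day) = 10 hours 58 minutes.

10 hours 58 minutes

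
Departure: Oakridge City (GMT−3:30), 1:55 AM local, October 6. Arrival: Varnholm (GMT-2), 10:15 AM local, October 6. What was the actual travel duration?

6 hours 50 minutes

Varnholm is 1:30 ahead of Oakridge City.
Clock-face elapsed time (ignoring zones) is 8 hours 20 minutes.
Actual elapsed = 8 hours 20 minutes − 1:30 = 6 hours 50 minutes.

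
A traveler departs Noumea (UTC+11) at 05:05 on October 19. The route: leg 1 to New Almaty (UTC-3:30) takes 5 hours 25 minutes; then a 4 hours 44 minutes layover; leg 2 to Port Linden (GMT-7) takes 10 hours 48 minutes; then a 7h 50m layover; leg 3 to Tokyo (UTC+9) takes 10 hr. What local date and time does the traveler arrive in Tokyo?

Convert departure to UTC: 05:05 − 11:00 = 18:05 UTC on Oct 18.
Add 5 hours 25 minutes leg 1 → 23:30 UTC.
Add 4 hours 44 minutes layover in New Almaty → 04:14 UTC (Oct 19).
Add 10 hours and 48 minutes leg 2 → 15:02 UTC.
Add 7 hours and 50 minutes layover in Port Linden → 22:52 UTC.
Add 10 hours leg 3 → 08:52 UTC (Oct 20).
Tokyo is UTC+9:00, so local arrival = 08:52 + 9:00 = 17:52 on Oct 20.

17:52 on October 20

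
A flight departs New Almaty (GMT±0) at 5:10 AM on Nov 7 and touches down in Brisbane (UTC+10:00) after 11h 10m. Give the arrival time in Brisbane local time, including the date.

New Almaty is at UTC+0, so departure is already 5:10 AM UTC on Nov 7.
Add 11 hours 10 minutes travel time → 4:20 PM UTC.
Brisbane is UTC+10:00, so local arrival = 4:20 PM + 10:00 = 2:20 AM on Nov 8.

2:20 AM on November 8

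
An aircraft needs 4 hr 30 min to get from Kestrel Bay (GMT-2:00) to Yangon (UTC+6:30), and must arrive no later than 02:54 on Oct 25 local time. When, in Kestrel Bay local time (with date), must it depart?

Target arrival in UTC: 02:54 − 6:30 = 20:24 on Oct 24.
Subtract 4 hours 30 minutes → departure 15:54 UTC on Oct 24.
Kestrel Bay is UTC−2:00: 15:54 − 2:00 = 13:54 on Oct 24.

13:54 on October 24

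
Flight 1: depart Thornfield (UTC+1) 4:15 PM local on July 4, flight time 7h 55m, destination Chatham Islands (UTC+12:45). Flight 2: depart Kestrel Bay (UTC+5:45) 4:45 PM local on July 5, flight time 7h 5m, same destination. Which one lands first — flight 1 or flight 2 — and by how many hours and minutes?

Flight 1 in UTC: 4:15 PM − 1:00 = 3:15 PM on Jul 4.
+7 hours and 55 minutes → arrive 11:10 PM UTC on Jul 4.
Flight 2 in UTC: 4:45 PM − 5:45 = 11:00 AM on Jul 5.
+7 hours and 5 minutes → arrive 6:05 PM UTC on Jul 5.
Flight 1 lands earlier by 18 hours 55 minutes.

the first, by 18 hours 55 minutes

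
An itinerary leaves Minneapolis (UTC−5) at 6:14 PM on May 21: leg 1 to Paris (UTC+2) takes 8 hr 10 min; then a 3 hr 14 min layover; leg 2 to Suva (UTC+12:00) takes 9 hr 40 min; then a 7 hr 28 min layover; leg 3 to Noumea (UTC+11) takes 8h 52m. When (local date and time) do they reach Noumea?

Convert departure to UTC: 6:14 PM + 5:00 = 11:14 PM UTC on May 21.
Add 8 hours and 10 minutes leg 1 → 7:24 AM UTC (May 22).
Add 3 hours 14 minutes layover in Paris → 10:38 AM UTC.
Add 9 hours and 40 minutes leg 2 → 8:18 PM UTC.
Add 7 hours 28 minutes layover in Suva → 3:46 AM UTC (May 23).
Add 8 hours and 52 minutes leg 3 → 12:38 PM UTC.
Noumea is UTC+11:00, so local arrival = 12:38 PM + 11:00 = 11:38 PM on May 23.

11:38 PM on May 23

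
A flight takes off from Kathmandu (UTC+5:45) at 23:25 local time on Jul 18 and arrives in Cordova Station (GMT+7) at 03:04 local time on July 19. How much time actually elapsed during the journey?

2 hours 24 minutes

Departure in UTC: 23:25 − 5:45 = 17:40 on Jul 18.
Arrival in UTC: 03:04 − 7:00 = 20:04 on Jul 18.
Elapsed = 20:04 − 17:40 = 2 hours 24 minutes.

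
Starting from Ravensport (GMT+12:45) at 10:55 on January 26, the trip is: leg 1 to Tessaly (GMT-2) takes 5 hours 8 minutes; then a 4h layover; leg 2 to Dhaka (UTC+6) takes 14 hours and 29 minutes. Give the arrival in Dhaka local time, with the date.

03:47 on Jan 27

Convert departure to UTC: 10:55 − 12:45 = 22:10 UTC on Jan 25.
Add 5 hours 8 minutes leg 1 → 03:18 UTC (Jan 26).
Add 4 hours layover in Tessaly → 07:18 UTC.
Add 14 hours 29 minutes leg 2 → 21:47 UTC.
Dhaka is UTC+6:00, so local arrival = 21:47 + 6:00 = 03:47 on Jan 27.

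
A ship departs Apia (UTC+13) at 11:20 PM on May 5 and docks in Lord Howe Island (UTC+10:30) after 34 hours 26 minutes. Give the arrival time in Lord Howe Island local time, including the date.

Convert departure to UTC: 11:20 PM − 13:00 = 10:20 AM UTC on May 5.
Add 34 hours and 26 minutes travel time → 8:46 PM UTC (May 6).
Lord Howe Island is UTC+10:30, so local arrival = 8:46 PM + 10:30 = 7:16 AM on May 7.

7:16 AM on May 7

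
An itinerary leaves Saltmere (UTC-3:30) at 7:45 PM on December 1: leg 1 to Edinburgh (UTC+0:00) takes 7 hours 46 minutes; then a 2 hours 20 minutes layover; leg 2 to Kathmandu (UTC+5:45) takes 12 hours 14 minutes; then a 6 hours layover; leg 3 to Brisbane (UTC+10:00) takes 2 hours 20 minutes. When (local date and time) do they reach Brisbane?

3:55 PM on December 3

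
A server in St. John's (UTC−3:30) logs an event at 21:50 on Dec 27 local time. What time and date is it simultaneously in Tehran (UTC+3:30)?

In UTC: 21:50 + 3:30 = 01:20 on Dec 28.
Tehran is UTC+3:30: 01:20 + 3:30 = 04:50 on Dec 28.

04:50 on Dec 28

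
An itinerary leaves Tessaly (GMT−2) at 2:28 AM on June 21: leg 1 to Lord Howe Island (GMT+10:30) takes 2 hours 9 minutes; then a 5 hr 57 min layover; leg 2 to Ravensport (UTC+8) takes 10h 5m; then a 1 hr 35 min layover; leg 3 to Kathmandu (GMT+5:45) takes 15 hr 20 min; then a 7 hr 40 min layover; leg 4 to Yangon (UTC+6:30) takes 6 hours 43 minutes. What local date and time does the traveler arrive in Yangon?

12:27 PM on June 23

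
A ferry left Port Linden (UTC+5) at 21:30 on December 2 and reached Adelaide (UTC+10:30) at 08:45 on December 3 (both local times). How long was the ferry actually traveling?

5 hours 45 minutes

Departure in UTC: 21:30 − 5:00 = 16:30 on Dec 2.
Arrival in UTC: 08:45 − 10:30 = 22:15 on Dec 2.
Elapsed = 22:15 − 16:30 = 5 hours 45 minutes.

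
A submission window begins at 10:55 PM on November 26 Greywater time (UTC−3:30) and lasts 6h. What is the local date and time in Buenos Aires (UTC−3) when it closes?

5:25 AM on November 27

Convert start to UTC: 10:55 PM + 3:30 = 2:25 AM UTC on Nov 27.
Add 6 hours duration → 8:25 AM UTC.
Buenos Aires is UTC−3:00, so local end time = 8:25 AM − 3:00 = 5:25 AM on Nov 27.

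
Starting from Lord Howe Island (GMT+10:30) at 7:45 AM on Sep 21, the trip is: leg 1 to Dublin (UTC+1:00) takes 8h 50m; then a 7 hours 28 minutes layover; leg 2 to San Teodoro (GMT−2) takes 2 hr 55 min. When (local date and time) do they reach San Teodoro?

Convert departure to UTC: 7:45 AM − 10:30 = 9:15 PM UTC on Sep 20.
Add 8 hours and 50 minutes leg 1 → 6:05 AM UTC (Sep 21).
Add 7 hours 28 minutes layover in Dublin → 1:33 PM UTC.
Add 2 hours and 55 minutes leg 2 → 4:28 PM UTC.
San Teodoro is UTC−2:00, so local arrival = 4:28 PM − 2:00 = 2:28 PM on Sep 21.

2:28 PM on Sep 21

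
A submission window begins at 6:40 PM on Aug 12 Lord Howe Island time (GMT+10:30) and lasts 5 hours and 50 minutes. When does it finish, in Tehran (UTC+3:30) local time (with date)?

5:30 PM on August 12

Tehran is 7:00 behind Lord Howe Island.
After 5 hours 50 minutes it is 12:30 AM (Aug 13) in Lord Howe Island.
Shift by the zone difference: 12:30 AM − 7:00 = 5:30 PM on Aug 12 in Tehran.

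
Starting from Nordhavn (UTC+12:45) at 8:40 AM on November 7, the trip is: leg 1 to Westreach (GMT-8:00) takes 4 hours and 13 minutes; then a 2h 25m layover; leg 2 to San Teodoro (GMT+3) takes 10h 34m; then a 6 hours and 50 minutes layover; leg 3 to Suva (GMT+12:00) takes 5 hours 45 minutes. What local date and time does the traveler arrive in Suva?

Convert departure to UTC: 8:40 AM − 12:45 = 7:55 PM UTC on Nov 6.
Add 4 hours 13 minutes leg 1 → 12:08 AM UTC (Nov 7).
Add 2 hours 25 minutes layover in Westreach → 2:33 AM UTC.
Add 10 hours 34 minutes leg 2 → 1:07 PM UTC.
Add 6 hours 50 minutes layover in San Teodoro → 7:57 PM UTC.
Add 5 hours 45 minutes leg 3 → 1:42 AM UTC (Nov 8).
Suva is UTC+12:00, so local arrival = 1:42 AM + 12:00 = 1:42 PM on Nov 8.

1:42 PM on November 8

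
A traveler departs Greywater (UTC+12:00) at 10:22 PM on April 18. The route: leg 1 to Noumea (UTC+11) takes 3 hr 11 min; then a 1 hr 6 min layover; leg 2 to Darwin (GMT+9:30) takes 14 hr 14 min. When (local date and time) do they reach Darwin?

Convert departure to UTC: 10:22 PM − 12:00 = 10:22 AM UTC on Apr 18.
Add 3 hours and 11 minutes leg 1 → 1:33 PM UTC.
Add 1 hour and 6 minutes layover in Noumea → 2:39 PM UTC.
Add 14 hours and 14 minutes leg 2 → 4:53 AM UTC (Apr 19).
Darwin is UTC+9:30, so local arrival = 4:53 AM + 9:30 = 2:23 PM on Apr 19.

2:23 PM on April 19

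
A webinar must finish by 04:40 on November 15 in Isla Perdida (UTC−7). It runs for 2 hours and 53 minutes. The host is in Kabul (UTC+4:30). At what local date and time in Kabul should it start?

Target end time in UTC: 04:40 + 7:00 = 11:40 on Nov 15.
Subtract 2 hours 53 minutes → start 08:47 UTC on Nov 15.
Kabul is UTC+4:30: 08:47 + 4:30 = 13:17 on Nov 15.

13:17 on November 15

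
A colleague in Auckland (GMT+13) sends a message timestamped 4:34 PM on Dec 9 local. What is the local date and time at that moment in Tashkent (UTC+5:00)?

In UTC: 4:34 PM − 13:00 = 3:34 AM on Dec 9.
Tashkent is UTC+5:00: 3:34 AM + 5:00 = 8:34 AM on Dec 9.

8:34 AM on December 9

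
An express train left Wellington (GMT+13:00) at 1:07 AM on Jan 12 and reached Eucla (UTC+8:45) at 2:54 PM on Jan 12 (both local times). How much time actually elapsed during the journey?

Eucla is 4:15 behind Wellington.
Clock-face elapsed time (ignoring zones) is 13 hours 47 minutes.
Actual elapsed = 13 hours 47 minutes + 4:15 = 18 hours 2 minutes.

18 hours 2 minutes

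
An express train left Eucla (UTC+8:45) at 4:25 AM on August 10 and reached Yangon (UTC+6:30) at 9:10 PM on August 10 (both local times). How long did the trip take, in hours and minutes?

19 hours

Departure in UTC: 4:25 AM − 8:45 = 7:40 PM on Aug 9.
Arrival in UTC: 9:10 PM − 6:30 = 2:40 PM on Aug 10.
Elapsed = 2:40 PM − 7:40 PM (+1 day) = 19 hours.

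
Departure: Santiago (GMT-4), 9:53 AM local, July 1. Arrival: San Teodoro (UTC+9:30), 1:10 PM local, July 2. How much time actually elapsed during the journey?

Departure in UTC: 9:53 AM + 4:00 = 1:53 PM on Jul 1.
Arrival in UTC: 1:10 PM − 9:30 = 3:40 AM on Jul 2.
Elapsed = 3:40 AM − 1:53 PM (+1 day) = 13 hours 47 minutes.

13 hours 47 minutes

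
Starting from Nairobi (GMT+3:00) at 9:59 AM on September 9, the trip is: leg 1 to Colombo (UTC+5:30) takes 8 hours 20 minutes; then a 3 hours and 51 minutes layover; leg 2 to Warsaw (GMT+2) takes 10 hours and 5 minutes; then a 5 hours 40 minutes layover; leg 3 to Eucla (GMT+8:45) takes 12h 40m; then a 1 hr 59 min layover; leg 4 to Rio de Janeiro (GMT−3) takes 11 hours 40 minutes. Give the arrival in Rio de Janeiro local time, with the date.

Convert departure to UTC: 9:59 AM − 3:00 = 6:59 AM UTC on Sep 9.
Add 8 hours 20 minutes leg 1 → 3:19 PM UTC.
Add 3 hours and 51 minutes layover in Colombo → 7:10 PM UTC.
Add 10 hours and 5 minutes leg 2 → 5:15 AM UTC (Sep 10).
Add 5 hours 40 minutes layover in Warsaw → 10:55 AM UTC.
Add 12 hours and 40 minutes leg 3 → 11:35 PM UTC.
Add 1 hour and 59 minutes layover in Eucla → 1:34 AM UTC (Sep 11).
Add 11 hours and 40 minutes leg 4 → 1:14 PM UTC.
Rio de Janeiro is UTC−3:00, so local arrival = 1:14 PM − 3:00 = 10:14 AM on Sep 11.

10:14 AM on September 11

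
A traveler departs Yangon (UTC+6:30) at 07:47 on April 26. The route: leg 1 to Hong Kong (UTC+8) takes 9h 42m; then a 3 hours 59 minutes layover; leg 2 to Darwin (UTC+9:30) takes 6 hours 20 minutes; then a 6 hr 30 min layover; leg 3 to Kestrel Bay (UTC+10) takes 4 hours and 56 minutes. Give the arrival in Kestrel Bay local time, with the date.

Convert departure to UTC: 07:47 − 6:30 = 01:17 UTC on Apr 26.
Add 9 hours 42 minutes leg 1 → 10:59 UTC.
Add 3 hours and 59 minutes layover in Hong Kong → 14:58 UTC.
Add 6 hours 20 minutes leg 2 → 21:18 UTC.
Add 6 hours and 30 minutes layover in Darwin → 03:48 UTC (Apr 27).
Add 4 hours and 56 minutes leg 3 → 08:44 UTC.
Kestrel Bay is UTC+10:00, so local arrival = 08:44 + 10:00 = 18:44 on Apr 27.

18:44 on April 27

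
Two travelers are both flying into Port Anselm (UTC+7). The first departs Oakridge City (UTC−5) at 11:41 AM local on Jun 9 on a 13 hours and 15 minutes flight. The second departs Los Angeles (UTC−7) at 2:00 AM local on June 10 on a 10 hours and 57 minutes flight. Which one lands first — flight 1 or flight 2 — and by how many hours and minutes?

Flight 1 in UTC: 11:41 AM + 5:00 = 4:41 PM on Jun 9.
+13 hours 15 minutes → arrive 5:56 AM UTC on Jun 10.
Flight 2 in UTC: 2:00 AM + 7:00 = 9:00 AM on Jun 10.
+10 hours 57 minutes → arrive 7:57 PM UTC on Jun 10.
Flight 1 lands earlier by 14 hours 1 minute.

the first, by 14 hours 1 minute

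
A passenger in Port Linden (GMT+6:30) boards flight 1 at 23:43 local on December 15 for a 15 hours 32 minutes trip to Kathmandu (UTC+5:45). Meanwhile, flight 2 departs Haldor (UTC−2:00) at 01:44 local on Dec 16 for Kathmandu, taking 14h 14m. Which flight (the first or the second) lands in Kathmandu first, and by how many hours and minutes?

the first, by 9 hours 13 minutes

Flight 1 in UTC: 23:43 − 6:30 = 17:13 on Dec 15.
+15 hours and 32 minutes → arrive 08:45 UTC on Dec 16.
Flight 2 in UTC: 01:44 + 2:00 = 03:44 on Dec 16.
+14 hours and 14 minutes → arrive 17:58 UTC on Dec 16.
Flight 1 lands earlier by 9 hours 13 minutes.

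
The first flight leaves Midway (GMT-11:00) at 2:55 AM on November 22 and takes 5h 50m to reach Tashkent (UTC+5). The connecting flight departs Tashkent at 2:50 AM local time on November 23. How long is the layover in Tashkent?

2 hours 5 minutes

Convert departure to UTC: 2:55 AM + 11:00 = 1:55 PM UTC on Nov 22.
Add 5 hours 50 minutes flight time → 7:45 PM UTC.
Tashkent is UTC+5:00, so local arrival = 7:45 PM + 5:00 = 12:45 AM on Nov 23.
Layover = 2:50 AM − 12:45 AM = 2 hours 5 minutes.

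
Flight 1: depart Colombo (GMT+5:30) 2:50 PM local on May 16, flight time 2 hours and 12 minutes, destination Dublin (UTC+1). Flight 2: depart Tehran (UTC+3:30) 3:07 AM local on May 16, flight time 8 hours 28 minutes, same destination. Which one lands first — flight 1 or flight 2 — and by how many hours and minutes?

the second, by 3 hours 27 minutes

Flight 1 in UTC: 2:50 PM − 5:30 = 9:20 AM on May 16.
+2 hours 12 minutes → arrive 11:32 AM UTC on May 16.
Flight 2 in UTC: 3:07 AM − 3:30 = 11:37 PM on May 15.
+8 hours 28 minutes → arrive 8:05 AM UTC on May 16.
Flight 2 lands earlier by 3 hours 27 minutes.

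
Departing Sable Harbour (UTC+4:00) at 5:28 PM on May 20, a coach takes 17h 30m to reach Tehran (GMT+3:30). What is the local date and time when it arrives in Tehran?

10:28 AM on May 21

Tehran is 0:30 behind Sable Harbour.
After 17 hours 30 minutes it is 10:58 AM (May 21) in Sable Harbour.
Shift by the zone difference: 10:58 AM − 0:30 = 10:28 AM on May 21 in Tehran.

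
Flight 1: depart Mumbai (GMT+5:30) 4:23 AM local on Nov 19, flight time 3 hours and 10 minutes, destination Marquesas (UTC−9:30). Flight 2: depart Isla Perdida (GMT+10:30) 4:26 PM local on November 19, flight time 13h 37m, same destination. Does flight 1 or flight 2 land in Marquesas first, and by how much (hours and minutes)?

Flight 1 in UTC: 4:23 AM − 5:30 = 10:53 PM on Nov 18.
+3 hours 10 minutes → arrive 2:03 AM UTC on Nov 19.
Flight 2 in UTC: 4:26 PM − 10:30 = 5:56 AM on Nov 19.
+13 hours and 37 minutes → arrive 7:33 PM UTC on Nov 19.
Flight 1 lands earlier by 17 hours 30 minutes.

the first, by 17 hours 30 minutes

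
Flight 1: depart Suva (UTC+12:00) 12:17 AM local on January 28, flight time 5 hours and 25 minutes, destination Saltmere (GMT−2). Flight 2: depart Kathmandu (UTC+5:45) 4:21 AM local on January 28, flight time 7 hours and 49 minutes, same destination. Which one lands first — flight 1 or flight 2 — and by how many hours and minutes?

the first, by 12 hours 43 minutes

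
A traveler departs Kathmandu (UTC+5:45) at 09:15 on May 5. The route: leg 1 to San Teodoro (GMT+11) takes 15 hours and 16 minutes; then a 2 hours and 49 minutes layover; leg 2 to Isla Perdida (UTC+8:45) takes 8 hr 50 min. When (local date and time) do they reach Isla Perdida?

Convert departure to UTC: 09:15 − 5:45 = 03:30 UTC on May 5.
Add 15 hours 16 minutes leg 1 → 18:46 UTC.
Add 2 hours 49 minutes layover in San Teodoro → 21:35 UTC.
Add 8 hours and 50 minutes leg 2 → 06:25 UTC (May 6).
Isla Perdida is UTC+8:45, so local arrival = 06:25 + 8:45 = 15:10 on May 6.

15:10 on May 6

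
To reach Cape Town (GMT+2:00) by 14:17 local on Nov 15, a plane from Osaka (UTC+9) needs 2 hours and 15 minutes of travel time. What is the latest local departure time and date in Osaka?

19:02 on November 15

Target arrival in UTC: 14:17 − 2:00 = 12:17 on Nov 15.
Subtract 2 hours 15 minutes → departure 10:02 UTC on Nov 15.
Osaka is UTC+9:00: 10:02 + 9:00 = 19:02 on Nov 15.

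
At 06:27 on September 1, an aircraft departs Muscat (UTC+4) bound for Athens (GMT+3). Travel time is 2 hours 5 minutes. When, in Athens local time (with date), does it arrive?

Athens is 1:00 behind Muscat.
After 2 hours and 5 minutes it is 08:32 in Muscat.
Shift by the zone difference: 08:32 − 1:00 = 07:32 on Sep 1 in Athens.

07:32 on September 1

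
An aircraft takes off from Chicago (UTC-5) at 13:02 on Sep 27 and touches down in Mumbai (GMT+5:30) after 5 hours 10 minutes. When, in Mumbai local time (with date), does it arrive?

Mumbai is 10:30 ahead of Chicago.
After 5 hours and 10 minutes it is 18:12 in Chicago.
Shift by the zone difference: 18:12 + 10:30 = 04:42 on Sep 28 in Mumbai.

04:42 on September 28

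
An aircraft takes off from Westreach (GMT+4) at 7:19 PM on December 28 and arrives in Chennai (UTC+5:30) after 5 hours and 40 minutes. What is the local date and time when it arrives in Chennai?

2:29 AM on December 29

Convert departure to UTC: 7:19 PM − 4:00 = 3:19 PM UTC on Dec 28.
Add 5 hours 40 minutes travel time → 8:59 PM UTC.
Chennai is UTC+5:30, so local arrival = 8:59 PM + 5:30 = 2:29 AM on Dec 29.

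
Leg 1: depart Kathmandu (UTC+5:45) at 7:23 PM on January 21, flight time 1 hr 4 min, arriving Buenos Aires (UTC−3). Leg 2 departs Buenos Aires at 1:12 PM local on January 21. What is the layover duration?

Convert departure to UTC: 7:23 PM − 5:45 = 1:38 PM UTC on Jan 21.
Add 1 hour and 4 minutes flight time → 2:42 PM UTC.
Buenos Aires is UTC−3:00, so local arrival = 2:42 PM − 3:00 = 11:42 AM on Jan 21.
Layover = 1:12 PM − 11:42 AM = 1 hour 30 minutes.

1 hour 30 minutes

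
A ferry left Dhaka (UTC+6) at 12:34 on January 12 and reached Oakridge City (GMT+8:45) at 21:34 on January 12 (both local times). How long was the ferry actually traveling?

6 hours 15 minutes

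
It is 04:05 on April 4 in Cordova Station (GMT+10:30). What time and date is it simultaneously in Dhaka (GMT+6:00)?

23:35 on April 3

Dhaka is 4:30 behind Cordova Station.
Shift by the zone difference: 04:05 − 4:30 = 23:35 on Apr 3 in Dhaka.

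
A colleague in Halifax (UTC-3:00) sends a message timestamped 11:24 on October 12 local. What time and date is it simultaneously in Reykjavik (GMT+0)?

14:24 on Oct 12

In UTC: 11:24 + 3:00 = 14:24 on Oct 12.
Reykjavik is UTC+0, so it is 14:24 on Oct 12.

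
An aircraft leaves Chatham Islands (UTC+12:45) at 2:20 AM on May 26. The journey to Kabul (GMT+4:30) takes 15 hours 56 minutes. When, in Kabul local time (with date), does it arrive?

Kabul is 8:15 behind Chatham Islands.
After 15 hours 56 minutes it is 6:16 PM in Chatham Islands.
Shift by the zone difference: 6:16 PM − 8:15 = 10:01 AM on May 26 in Kabul.

10:01 AM on May 26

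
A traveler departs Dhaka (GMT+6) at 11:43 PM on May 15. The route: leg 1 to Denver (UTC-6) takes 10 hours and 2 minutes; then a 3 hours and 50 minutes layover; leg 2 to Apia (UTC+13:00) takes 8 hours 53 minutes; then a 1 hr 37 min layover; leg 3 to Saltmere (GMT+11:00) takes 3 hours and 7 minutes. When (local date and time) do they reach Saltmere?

Convert departure to UTC: 11:43 PM − 6:00 = 5:43 PM UTC on May 15.
Add 10 hours and 2 minutes leg 1 → 3:45 AM UTC (May 16).
Add 3 hours and 50 minutes layover in Denver → 7:35 AM UTC.
Add 8 hours 53 minutes leg 2 → 4:28 PM UTC.
Add 1 hour and 37 minutes layover in Apia → 6:05 PM UTC.
Add 3 hours 7 minutes leg 3 → 9:12 PM UTC.
Saltmere is UTC+11:00, so local arrival = 9:12 PM + 11:00 = 8:12 AM on May 17.

8:12 AM on May 17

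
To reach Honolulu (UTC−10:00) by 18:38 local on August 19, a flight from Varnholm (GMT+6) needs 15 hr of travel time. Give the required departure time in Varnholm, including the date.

19:38 on August 19

Target arrival in UTC: 18:38 + 10:00 = 04:38 on Aug 20.
Subtract 15 hours → departure 13:38 UTC on Aug 19.
Varnholm is UTC+6:00: 13:38 + 6:00 = 19:38 on Aug 19.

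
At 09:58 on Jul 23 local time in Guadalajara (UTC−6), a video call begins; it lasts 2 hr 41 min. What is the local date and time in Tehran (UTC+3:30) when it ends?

22:09 on July 23

Convert start to UTC: 09:58 + 6:00 = 15:58 UTC on Jul 23.
Add 2 hours 41 minutes duration → 18:39 UTC.
Tehran is UTC+3:30, so local end time = 18:39 + 3:30 = 22:09 on Jul 23.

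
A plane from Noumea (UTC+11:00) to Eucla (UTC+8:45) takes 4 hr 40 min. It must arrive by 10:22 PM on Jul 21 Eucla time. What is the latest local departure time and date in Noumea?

Target arrival in UTC: 10:22 PM − 8:45 = 1:37 PM on Jul 21.
Subtract 4 hours 40 minutes → departure 8:57 AM UTC on Jul 21.
Noumea is UTC+11:00: 8:57 AM + 11:00 = 7:57 PM on Jul 21.

7:57 PM on July 21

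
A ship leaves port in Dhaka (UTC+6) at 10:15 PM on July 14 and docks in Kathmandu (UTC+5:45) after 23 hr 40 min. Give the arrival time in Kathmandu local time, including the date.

9:40 PM on Jul 15

Kathmandu is 0:15 behind Dhaka.
After 23 hours and 40 minutes it is 9:55 PM (Jul 15) in Dhaka.
Shift by the zone difference: 9:55 PM − 0:15 = 9:40 PM on Jul 15 in Kathmandu.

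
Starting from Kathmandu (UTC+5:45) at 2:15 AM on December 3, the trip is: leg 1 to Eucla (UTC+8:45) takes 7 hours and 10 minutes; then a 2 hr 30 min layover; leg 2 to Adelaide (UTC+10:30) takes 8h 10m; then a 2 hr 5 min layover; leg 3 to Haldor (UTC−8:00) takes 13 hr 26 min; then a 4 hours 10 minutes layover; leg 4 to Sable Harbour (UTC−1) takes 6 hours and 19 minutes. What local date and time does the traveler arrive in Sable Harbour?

3:20 PM on December 4

Convert departure to UTC: 2:15 AM − 5:45 = 8:30 PM UTC on Dec 2.
Add 7 hours and 10 minutes leg 1 → 3:40 AM UTC (Dec 3).
Add 2 hours 30 minutes layover in Eucla → 6:10 AM UTC.
Add 8 hours 10 minutes leg 2 → 2:20 PM UTC.
Add 2 hours and 5 minutes layover in Adelaide → 4:25 PM UTC.
Add 13 hours and 26 minutes leg 3 → 5:51 AM UTC (Dec 4).
Add 4 hours and 10 minutes layover in Haldor → 10:01 AM UTC.
Add 6 hours and 19 minutes leg 4 → 4:20 PM UTC.
Sable Harbour is UTC−1:00, so local arrival = 4:20 PM − 1:00 = 3:20 PM on Dec 4.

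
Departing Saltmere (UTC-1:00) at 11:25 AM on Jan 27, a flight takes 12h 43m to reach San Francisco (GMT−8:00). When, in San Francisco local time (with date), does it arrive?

5:08 PM on Jan 27

Convert departure to UTC: 11:25 AM + 1:00 = 12:25 PM UTC on Jan 27.
Add 12 hours and 43 minutes travel time → 1:08 AM UTC (Jan 28).
San Francisco is UTC−8:00, so local arrival = 1:08 AM − 8:00 = 5:08 PM on Jan 27.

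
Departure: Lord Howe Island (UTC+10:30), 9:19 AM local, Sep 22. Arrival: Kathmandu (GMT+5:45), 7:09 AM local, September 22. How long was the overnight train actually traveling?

2 hours 35 minutes

Departure in UTC: 9:19 AM − 10:30 = 10:49 PM on Sep 21.
Arrival in UTC: 7:09 AM − 5:45 = 1:24 AM on Sep 22.
Elapsed = 1:24 AM − 10:49 PM (+1 day) = 2 hours 35 minutes.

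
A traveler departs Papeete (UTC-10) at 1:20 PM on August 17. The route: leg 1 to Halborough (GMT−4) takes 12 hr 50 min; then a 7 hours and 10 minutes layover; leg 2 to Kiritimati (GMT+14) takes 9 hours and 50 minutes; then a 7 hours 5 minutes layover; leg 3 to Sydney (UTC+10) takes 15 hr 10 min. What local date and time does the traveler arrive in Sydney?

Convert departure to UTC: 1:20 PM + 10:00 = 11:20 PM UTC on Aug 17.
Add 12 hours 50 minutes leg 1 → 12:10 PM UTC (Aug 18).
Add 7 hours 10 minutes layover in Halborough → 7:20 PM UTC.
Add 9 hours 50 minutes leg 2 → 5:10 AM UTC (Aug 19).
Add 7 hours 5 minutes layover in Kiritimati → 12:15 PM UTC.
Add 15 hours and 10 minutes leg 3 → 3:25 AM UTC (Aug 20).
Sydney is UTC+10:00, so local arrival = 3:25 AM + 10:00 = 1:25 PM on Aug 20.

1:25 PM on Aug 20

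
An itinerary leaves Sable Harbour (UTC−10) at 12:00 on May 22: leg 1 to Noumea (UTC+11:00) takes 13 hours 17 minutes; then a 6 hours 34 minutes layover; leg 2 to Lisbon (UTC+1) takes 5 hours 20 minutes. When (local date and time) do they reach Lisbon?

00:11 on May 24

Convert departure to UTC: 12:00 + 10:00 = 22:00 UTC on May 22.
Add 13 hours and 17 minutes leg 1 → 11:17 UTC (May 23).
Add 6 hours and 34 minutes layover in Noumea → 17:51 UTC.
Add 5 hours 20 minutes leg 2 → 23:11 UTC.
Lisbon is UTC+1:00, so local arrival = 23:11 + 1:00 = 00:11 on May 24.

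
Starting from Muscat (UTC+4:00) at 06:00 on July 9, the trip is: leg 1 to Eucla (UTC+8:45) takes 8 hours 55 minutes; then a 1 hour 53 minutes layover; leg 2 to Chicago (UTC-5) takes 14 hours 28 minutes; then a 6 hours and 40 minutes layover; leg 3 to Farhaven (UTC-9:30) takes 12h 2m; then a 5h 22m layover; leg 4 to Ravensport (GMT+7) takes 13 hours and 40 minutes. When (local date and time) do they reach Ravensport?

00:00 on July 12

Convert departure to UTC: 06:00 − 4:00 = 02:00 UTC on Jul 9.
Add 8 hours and 55 minutes leg 1 → 10:55 UTC.
Add 1 hour and 53 minutes layover in Eucla → 12:48 UTC.
Add 14 hours 28 minutes leg 2 → 03:16 UTC (Jul 10).
Add 6 hours and 40 minutes layover in Chicago → 09:56 UTC.
Add 12 hours and 2 minutes leg 3 → 21:58 UTC.
Add 5 hours and 22 minutes layover in Farhaven → 03:20 UTC (Jul 11).
Add 13 hours 40 minutes leg 4 → 17:00 UTC.
Ravensport is UTC+7:00, so local arrival = 17:00 + 7:00 = 00:00 on Jul 12.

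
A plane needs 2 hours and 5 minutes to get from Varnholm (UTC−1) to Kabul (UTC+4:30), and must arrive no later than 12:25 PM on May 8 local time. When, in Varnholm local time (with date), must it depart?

Target arrival in UTC: 12:25 PM − 4:30 = 7:55 AM on May 8.
Subtract 2 hours 5 minutes → departure 5:50 AM UTC on May 8.
Varnholm is UTC−1:00: 5:50 AM − 1:00 = 4:50 AM on May 8.

4:50 AM on May 8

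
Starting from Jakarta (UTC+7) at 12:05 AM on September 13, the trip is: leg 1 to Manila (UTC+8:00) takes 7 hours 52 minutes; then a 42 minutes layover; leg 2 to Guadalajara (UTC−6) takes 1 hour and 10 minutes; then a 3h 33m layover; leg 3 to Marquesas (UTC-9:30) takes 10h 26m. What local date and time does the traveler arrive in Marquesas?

Convert departure to UTC: 12:05 AM − 7:00 = 5:05 PM UTC on Sep 12.
Add 7 hours 52 minutes leg 1 → 12:57 AM UTC (Sep 13).
Add 42 minutes layover in Manila → 1:39 AM UTC.
Add 1 hour and 10 minutes leg 2 → 2:49 AM UTC.
Add 3 hours 33 minutes layover in Guadalajara → 6:22 AM UTC.
Add 10 hours and 26 minutes leg 3 → 4:48 PM UTC.
Marquesas is UTC−9:30, so local arrival = 4:48 PM − 9:30 = 7:18 AM on Sep 13.

7:18 AM on Sep 13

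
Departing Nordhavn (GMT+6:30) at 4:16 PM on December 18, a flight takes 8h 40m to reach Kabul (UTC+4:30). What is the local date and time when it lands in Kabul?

Convert departure to UTC: 4:16 PM − 6:30 = 9:46 AM UTC on Dec 18.
Add 8 hours and 40 minutes travel time → 6:26 PM UTC.
Kabul is UTC+4:30, so local arrival = 6:26 PM + 4:30 = 10:56 PM on Dec 18.

10:56 PM on December 18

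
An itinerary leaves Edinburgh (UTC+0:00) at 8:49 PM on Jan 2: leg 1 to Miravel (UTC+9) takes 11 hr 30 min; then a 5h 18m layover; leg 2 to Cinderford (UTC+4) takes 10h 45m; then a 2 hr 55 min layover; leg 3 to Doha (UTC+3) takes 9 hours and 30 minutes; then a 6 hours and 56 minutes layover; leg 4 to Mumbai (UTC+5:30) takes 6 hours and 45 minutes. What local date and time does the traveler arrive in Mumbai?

7:58 AM on January 5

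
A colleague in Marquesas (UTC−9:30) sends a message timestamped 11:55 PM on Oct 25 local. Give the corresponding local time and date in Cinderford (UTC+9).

In UTC: 11:55 PM + 9:30 = 9:25 AM on Oct 26.
Cinderford is UTC+9:00: 9:25 AM + 9:00 = 6:25 PM on Oct 26.

6:25 PM on Oct 26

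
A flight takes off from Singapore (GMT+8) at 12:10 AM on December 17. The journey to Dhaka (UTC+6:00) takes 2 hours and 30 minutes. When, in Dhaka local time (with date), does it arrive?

12:40 AM on December 17

Convert departure to UTC: 12:10 AM − 8:00 = 4:10 PM UTC on Dec 16.
Add 2 hours and 30 minutes travel time → 6:40 PM UTC.
Dhaka is UTC+6:00, so local arrival = 6:40 PM + 6:00 = 12:40 AM on Dec 17.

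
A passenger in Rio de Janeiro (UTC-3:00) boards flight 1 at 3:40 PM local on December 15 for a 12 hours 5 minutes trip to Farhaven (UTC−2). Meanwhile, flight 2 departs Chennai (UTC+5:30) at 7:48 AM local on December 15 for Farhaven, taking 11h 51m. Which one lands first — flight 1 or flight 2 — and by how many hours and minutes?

Flight 1 in UTC: 3:40 PM + 3:00 = 6:40 PM on Dec 15.
+12 hours 5 minutes → arrive 6:45 AM UTC on Dec 16.
Flight 2 in UTC: 7:48 AM − 5:30 = 2:18 AM on Dec 15.
+11 hours and 51 minutes → arrive 2:09 PM UTC on Dec 15.
Flight 2 lands earlier by 16 hours 36 minutes.

the second, by 16 hours 36 minutes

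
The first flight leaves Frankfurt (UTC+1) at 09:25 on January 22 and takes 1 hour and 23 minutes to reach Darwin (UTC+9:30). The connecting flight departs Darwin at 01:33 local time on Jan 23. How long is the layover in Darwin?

Convert departure to UTC: 09:25 − 1:00 = 08:25 UTC on Jan 22.
Add 1 hour and 23 minutes flight time → 09:48 UTC.
Darwin is UTC+9:30, so local arrival = 09:48 + 9:30 = 19:18 on Jan 22.
Layover = 01:33 − 19:18 (+1 day) = 6 hours 15 minutes.

6 hours 15 minutes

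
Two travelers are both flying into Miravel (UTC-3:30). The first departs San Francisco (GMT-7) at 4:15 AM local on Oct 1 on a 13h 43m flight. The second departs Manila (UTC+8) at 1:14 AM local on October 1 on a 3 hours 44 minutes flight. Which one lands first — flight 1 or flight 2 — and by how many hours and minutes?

Flight 1 in UTC: 4:15 AM + 7:00 = 11:15 AM on Oct 1.
+13 hours and 43 minutes → arrive 12:58 AM UTC on Oct 2.
Flight 2 in UTC: 1:14 AM − 8:00 = 5:14 PM on Sep 30.
+3 hours and 44 minutes → arrive 8:58 PM UTC on Sep 30.
Flight 2 lands earlier by 28 hours.

the second, by 28 hours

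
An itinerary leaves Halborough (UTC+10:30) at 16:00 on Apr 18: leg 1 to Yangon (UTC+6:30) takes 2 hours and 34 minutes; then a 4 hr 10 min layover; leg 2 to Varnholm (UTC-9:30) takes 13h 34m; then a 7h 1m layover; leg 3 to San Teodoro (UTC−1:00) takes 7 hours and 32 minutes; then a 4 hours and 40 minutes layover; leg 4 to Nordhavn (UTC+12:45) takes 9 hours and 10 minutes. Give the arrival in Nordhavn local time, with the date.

Convert departure to UTC: 16:00 − 10:30 = 05:30 UTC on Apr 18.
Add 2 hours and 34 minutes leg 1 → 08:04 UTC.
Add 4 hours and 10 minutes layover in Yangon → 12:14 UTC.
Add 13 hours 34 minutes leg 2 → 01:48 UTC (Apr 19).
Add 7 hours 1 minute layover in Varnholm → 08:49 UTC.
Add 7 hours and 32 minutes leg 3 → 16:21 UTC.
Add 4 hours 40 minutes layover in San Teodoro → 21:01 UTC.
Add 9 hours and 10 minutes leg 4 → 06:11 UTC (Apr 20).
Nordhavn is UTC+12:45, so local arrival = 06:11 + 12:45 = 18:56 on Apr 20.

18:56 on April 20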